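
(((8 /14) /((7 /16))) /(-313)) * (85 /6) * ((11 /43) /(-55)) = 544/1978473 = 0.00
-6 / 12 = -1/2 = -0.50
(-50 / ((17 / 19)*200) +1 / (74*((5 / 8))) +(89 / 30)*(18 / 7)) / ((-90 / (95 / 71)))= -1370261/12504520 = -0.11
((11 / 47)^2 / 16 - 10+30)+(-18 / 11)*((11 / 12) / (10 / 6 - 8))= 13592067/671536 = 20.24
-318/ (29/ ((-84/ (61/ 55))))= 1469160/1769 = 830.50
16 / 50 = 8/25 = 0.32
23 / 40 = 0.58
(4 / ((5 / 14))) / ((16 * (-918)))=-7/9180 = 0.00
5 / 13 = 0.38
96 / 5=19.20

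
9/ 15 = 3/5 = 0.60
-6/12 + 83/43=123/86 = 1.43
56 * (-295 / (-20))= 826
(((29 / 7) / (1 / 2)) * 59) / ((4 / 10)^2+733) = 85550/128303 = 0.67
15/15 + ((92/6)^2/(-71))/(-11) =9145/7029 = 1.30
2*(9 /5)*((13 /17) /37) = 234/3145 = 0.07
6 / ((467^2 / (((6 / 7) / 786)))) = 6/199987613 = 0.00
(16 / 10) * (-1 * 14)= -112/5 = -22.40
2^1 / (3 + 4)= 2/7 = 0.29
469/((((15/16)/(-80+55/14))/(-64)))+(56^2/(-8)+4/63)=153417100/63 = 2435192.06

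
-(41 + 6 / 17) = -703/17 = -41.35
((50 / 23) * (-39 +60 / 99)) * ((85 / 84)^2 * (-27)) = 32693125/14168 = 2307.53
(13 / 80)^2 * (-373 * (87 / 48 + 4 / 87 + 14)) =-55661671/356352 = -156.20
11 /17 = 0.65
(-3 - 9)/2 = -6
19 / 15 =1.27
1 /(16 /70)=35/8 = 4.38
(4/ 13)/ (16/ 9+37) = 36/4537 = 0.01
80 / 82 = 40/41 = 0.98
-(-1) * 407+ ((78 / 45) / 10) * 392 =35621/75 = 474.95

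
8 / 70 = 4/35 = 0.11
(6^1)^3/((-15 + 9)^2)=6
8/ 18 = 4/9 = 0.44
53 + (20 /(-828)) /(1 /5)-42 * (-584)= 5088242/207 = 24580.88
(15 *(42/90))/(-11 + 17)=7/6 = 1.17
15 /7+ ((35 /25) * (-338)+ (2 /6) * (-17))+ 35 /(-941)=-47106371/98805 = -476.76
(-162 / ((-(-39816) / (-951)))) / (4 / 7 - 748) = -2853/551104 = -0.01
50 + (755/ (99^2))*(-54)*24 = -49.83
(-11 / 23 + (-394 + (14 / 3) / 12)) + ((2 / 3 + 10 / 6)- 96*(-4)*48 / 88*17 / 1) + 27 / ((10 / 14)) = 73018181/22770 = 3206.77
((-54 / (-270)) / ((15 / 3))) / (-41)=-1/1025 = 0.00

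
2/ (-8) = -1/4 = -0.25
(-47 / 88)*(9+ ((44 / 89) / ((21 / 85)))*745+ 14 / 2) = -33090397/41118 = -804.77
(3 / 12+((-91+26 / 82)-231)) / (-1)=52715/164 = 321.43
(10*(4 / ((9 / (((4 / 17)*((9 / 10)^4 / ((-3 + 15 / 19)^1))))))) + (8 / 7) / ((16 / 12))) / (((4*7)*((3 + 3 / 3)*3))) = 2711/1666000 = 0.00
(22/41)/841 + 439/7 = 15137313/241367 = 62.71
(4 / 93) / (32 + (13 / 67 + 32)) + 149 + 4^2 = 65999113/399993 = 165.00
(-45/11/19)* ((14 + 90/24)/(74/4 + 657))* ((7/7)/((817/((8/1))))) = -12780/230687303 = 0.00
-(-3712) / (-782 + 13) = -3712/769 = -4.83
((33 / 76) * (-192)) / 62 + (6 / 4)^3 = 9567/4712 = 2.03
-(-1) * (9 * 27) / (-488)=-0.50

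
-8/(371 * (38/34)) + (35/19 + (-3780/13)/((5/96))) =-511421187/91637 = -5580.95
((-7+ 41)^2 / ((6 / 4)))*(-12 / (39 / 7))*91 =-453152/3 = -151050.67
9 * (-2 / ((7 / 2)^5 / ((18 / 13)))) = -0.05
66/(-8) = -33/4 = -8.25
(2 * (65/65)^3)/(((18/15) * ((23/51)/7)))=595/23 = 25.87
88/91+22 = 2090/91 = 22.97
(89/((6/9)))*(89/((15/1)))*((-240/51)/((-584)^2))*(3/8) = -23763/5797952 = 0.00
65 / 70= 13/14 = 0.93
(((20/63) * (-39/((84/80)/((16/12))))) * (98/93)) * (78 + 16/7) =-23379200/17577 = -1330.10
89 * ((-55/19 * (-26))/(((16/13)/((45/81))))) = 4136275/1368 = 3023.59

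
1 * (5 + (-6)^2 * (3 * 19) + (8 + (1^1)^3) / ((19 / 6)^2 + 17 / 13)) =2057.79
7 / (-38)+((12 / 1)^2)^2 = 787961/38 = 20735.82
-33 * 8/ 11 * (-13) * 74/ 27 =7696/9 = 855.11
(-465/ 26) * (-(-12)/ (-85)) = 558/221 = 2.52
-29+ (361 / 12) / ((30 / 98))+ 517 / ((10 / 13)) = 133447/180 = 741.37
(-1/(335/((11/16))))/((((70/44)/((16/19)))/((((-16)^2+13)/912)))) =-32549/101585400 = 0.00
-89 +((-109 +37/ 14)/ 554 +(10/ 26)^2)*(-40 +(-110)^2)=-203253614/327691 = -620.26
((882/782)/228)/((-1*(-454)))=147/13491064 = 0.00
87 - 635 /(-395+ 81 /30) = 347651/3923 = 88.62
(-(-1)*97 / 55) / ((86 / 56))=2716/2365 = 1.15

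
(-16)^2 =256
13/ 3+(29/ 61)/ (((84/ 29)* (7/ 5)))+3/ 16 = 221811/47824 = 4.64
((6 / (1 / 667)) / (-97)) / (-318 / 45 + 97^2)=-60030/13679813 = 0.00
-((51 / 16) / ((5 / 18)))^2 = -210681/1600 = -131.68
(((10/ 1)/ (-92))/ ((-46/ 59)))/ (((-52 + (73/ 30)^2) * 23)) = -66375/504577657 = 0.00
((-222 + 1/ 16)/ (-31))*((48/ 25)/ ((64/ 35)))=74571/9920 = 7.52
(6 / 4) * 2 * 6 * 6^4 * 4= 93312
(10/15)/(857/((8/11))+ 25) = 16/28881 = 0.00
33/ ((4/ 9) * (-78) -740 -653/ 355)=-35145/826979 = -0.04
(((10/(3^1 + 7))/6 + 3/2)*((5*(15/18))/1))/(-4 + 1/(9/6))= -25/12 = -2.08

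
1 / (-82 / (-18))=9/41 = 0.22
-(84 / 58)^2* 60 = -105840/841 = -125.85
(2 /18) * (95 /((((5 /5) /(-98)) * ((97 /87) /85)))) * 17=-390135550/291 = -1340671.99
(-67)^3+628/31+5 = -300737.74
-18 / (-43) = 18/43 = 0.42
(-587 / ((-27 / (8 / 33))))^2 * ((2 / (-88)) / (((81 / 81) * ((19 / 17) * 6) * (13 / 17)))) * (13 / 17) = -46861384/497763387 = -0.09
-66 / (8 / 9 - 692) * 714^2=75704706/1555 = 48684.70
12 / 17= 0.71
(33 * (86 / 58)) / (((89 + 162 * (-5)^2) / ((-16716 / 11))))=-2156364/120031 = -17.97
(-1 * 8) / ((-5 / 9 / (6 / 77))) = 432/385 = 1.12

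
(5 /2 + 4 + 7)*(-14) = -189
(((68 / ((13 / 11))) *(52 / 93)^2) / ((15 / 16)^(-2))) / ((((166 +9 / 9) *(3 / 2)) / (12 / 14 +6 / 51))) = 207350/3370227 = 0.06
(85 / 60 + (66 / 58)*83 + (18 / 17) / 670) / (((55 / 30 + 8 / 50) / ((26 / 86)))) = 949970135/65335318 = 14.54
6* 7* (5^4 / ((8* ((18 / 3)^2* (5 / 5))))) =4375/48 = 91.15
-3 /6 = -1/2 = -0.50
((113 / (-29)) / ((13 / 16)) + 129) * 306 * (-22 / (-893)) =315225900/336661 = 936.33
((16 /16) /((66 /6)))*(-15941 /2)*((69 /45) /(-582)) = 366643/192060 = 1.91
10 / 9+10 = 11.11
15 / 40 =3/8 = 0.38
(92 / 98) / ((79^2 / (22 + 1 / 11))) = 11178/3363899 = 0.00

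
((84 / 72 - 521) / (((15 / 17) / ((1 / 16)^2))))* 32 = -53023/720 = -73.64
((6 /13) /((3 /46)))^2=50.08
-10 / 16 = -0.62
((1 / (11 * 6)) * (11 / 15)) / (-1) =-1/90 = -0.01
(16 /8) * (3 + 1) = 8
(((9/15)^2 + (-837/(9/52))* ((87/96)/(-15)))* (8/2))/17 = 58507/850 = 68.83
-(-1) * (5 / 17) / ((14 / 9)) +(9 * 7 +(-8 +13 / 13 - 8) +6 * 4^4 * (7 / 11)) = 2685135/2618 = 1025.64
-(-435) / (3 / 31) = 4495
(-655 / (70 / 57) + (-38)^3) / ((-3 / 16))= 6205400/21 = 295495.24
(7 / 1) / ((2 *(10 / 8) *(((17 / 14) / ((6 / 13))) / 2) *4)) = 588/1105 = 0.53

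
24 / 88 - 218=-2395/11 = -217.73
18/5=3.60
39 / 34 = 1.15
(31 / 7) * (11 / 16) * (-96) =-2046/7 = -292.29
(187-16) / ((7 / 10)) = 1710/7 = 244.29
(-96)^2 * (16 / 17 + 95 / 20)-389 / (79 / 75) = 69944217/1343 = 52080.58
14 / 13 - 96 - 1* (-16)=-1026/13 = -78.92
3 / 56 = 0.05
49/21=7/3 = 2.33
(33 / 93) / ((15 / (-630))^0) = 11/31 = 0.35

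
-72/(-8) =9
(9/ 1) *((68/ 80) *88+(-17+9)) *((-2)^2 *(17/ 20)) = 51102/25 = 2044.08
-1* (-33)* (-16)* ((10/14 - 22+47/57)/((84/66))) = 7902752/931 = 8488.46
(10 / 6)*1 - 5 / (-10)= 13/6 = 2.17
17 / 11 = 1.55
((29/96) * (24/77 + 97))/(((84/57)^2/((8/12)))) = 78444217/8692992 = 9.02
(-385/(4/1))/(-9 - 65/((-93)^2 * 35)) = 4661811/435920 = 10.69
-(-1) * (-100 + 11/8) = -789/8 = -98.62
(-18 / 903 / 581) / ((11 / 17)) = -102/1923691 = 0.00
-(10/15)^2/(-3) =0.15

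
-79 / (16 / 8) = -79/2 = -39.50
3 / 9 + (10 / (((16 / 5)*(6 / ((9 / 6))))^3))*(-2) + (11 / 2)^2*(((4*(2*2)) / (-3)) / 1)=-10551921/65536 = -161.01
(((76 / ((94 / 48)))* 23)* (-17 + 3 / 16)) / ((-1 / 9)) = 6347862/47 = 135060.89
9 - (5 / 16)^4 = 589199/65536 = 8.99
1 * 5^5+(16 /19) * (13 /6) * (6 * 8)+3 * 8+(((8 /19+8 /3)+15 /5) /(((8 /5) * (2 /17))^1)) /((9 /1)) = 26595335/8208 = 3240.17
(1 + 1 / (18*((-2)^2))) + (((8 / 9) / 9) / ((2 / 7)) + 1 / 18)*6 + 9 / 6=1063/216 = 4.92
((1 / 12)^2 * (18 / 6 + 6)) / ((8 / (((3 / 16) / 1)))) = 3/2048 = 0.00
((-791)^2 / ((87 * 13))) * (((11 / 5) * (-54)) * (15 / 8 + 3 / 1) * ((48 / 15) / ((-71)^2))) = -743309028/3654725 = -203.38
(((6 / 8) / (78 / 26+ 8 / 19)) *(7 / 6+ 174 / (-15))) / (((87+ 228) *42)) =-5947/34398000 = 0.00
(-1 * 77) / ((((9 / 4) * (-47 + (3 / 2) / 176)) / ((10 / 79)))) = 154880/1680093 = 0.09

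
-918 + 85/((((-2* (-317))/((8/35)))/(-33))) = -919.01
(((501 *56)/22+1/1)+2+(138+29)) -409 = 11399/11 = 1036.27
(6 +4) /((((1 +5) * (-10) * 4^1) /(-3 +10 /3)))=-1/72 = -0.01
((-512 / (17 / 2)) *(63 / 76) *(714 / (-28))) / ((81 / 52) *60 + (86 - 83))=52416/3971 = 13.20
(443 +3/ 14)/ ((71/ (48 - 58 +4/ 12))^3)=-151333745/135290358 = -1.12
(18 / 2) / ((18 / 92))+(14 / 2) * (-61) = -381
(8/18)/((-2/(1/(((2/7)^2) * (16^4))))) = -49/1179648 = 0.00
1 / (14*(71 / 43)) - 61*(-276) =16735027/994 = 16836.04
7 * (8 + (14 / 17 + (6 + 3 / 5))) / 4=26.99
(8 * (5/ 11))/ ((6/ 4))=80/33 = 2.42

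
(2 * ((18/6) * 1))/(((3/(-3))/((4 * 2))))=-48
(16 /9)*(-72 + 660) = 3136/3 = 1045.33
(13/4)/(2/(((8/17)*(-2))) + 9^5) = 26/472375 = 0.00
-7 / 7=-1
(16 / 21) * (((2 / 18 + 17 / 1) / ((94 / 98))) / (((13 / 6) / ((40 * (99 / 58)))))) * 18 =136604160/17719 = 7709.47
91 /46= 1.98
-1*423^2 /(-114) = 59643/38 = 1569.55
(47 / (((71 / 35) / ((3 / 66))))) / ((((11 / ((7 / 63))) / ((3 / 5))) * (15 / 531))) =19411/85910 = 0.23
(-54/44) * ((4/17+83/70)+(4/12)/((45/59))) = -59699/26180 = -2.28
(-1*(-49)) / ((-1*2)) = -49/2 = -24.50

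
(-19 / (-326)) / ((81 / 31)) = 589/26406 = 0.02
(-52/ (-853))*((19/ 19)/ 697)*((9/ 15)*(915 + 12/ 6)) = 143052/2972705 = 0.05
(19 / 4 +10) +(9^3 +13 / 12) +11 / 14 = 15658/21 = 745.62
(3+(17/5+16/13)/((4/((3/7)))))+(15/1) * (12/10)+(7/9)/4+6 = 16199/585 = 27.69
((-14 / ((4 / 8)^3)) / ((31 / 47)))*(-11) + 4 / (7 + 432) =25419980/13609 = 1867.88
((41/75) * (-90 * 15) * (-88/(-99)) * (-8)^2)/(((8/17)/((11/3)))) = -981376/3 = -327125.33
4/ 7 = 0.57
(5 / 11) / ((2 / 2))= 5/11 = 0.45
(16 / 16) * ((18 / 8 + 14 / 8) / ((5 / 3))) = 12/5 = 2.40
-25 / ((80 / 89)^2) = -7921/256 = -30.94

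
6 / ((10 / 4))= 12/5 = 2.40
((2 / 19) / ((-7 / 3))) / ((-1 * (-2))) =-3/133 = -0.02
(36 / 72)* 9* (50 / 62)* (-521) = -117225/62 = -1890.73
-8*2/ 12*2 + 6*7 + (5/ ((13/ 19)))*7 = 3529/39 = 90.49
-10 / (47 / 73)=-730/47 = -15.53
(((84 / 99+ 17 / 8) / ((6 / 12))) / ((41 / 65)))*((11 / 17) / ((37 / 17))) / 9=51025/163836 = 0.31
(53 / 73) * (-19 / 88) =-1007/6424 = -0.16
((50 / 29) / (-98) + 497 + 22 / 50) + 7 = 17919606/35525 = 504.42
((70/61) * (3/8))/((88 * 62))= 105/1331264 = 0.00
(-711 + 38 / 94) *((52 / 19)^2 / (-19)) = 90308192/322373 = 280.14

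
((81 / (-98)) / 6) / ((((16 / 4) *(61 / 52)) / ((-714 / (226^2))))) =17901/43618904 = 0.00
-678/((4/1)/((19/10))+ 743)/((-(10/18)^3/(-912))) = -951619104/196625 = -4839.77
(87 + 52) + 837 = 976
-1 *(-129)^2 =-16641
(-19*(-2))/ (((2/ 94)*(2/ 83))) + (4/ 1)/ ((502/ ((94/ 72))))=334869689/4518 = 74119.01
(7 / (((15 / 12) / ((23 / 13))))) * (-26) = -1288/5 = -257.60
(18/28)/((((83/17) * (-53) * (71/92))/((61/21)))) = -143106/15304121 = -0.01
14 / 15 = 0.93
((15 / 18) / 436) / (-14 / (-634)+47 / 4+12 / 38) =30115/190458534 = 0.00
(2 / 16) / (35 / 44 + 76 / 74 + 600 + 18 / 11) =407/1964862 = 0.00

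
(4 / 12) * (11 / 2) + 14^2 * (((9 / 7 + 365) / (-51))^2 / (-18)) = -26210551/46818 = -559.84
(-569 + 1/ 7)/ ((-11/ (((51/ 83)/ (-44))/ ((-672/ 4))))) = 3077/715792 = 0.00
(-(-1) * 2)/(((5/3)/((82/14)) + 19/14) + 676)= 3444/1166899 = 0.00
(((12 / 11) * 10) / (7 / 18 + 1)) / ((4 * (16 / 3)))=81/220 = 0.37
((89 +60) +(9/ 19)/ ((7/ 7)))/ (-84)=-710/399 = -1.78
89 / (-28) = -89/28 = -3.18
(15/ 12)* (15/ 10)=15/8 = 1.88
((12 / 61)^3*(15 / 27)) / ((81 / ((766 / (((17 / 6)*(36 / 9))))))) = 122560/34728093 = 0.00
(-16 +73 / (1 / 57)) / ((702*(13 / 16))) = 7.27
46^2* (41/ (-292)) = -21689/73 = -297.11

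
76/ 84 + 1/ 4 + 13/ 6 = 93/28 = 3.32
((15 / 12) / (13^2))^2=25/456976 = 0.00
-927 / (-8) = 927/8 = 115.88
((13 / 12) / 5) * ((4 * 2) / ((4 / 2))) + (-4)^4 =3853/15 = 256.87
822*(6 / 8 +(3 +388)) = 644037/2 = 322018.50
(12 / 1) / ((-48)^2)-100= -19199/192 = -99.99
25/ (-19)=-25/19 = -1.32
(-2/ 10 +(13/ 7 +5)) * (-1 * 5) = -233/7 = -33.29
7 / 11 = 0.64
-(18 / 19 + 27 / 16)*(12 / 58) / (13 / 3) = -7209/57304 = -0.13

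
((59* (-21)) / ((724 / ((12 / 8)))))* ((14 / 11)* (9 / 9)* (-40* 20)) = 5203800/1991 = 2613.66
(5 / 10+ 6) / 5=13/10 = 1.30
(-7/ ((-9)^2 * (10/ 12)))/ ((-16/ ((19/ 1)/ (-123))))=-133/132840 = 0.00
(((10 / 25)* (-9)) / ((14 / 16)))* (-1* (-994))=-20448/5 = -4089.60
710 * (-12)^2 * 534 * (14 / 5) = 152869248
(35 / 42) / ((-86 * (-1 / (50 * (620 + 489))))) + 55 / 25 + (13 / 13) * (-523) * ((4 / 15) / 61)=14091277/26230 = 537.22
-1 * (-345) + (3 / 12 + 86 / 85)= 117729/340 = 346.26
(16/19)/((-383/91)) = -1456/7277 = -0.20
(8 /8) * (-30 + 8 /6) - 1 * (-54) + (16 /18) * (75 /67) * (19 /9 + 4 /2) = 53228/1809 = 29.42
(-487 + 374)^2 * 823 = 10508887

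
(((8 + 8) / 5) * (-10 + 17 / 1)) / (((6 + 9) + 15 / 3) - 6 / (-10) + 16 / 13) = 1.03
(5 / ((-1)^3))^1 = -5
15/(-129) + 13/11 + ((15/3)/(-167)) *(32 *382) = -28825592/78991 = -364.92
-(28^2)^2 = -614656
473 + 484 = 957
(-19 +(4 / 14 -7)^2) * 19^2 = 461358/49 = 9415.47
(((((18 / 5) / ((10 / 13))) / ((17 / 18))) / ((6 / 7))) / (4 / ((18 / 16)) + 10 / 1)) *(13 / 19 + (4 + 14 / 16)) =3737097/1576240 = 2.37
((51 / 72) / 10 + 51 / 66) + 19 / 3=18947/2640 = 7.18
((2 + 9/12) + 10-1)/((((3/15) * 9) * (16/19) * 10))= 0.78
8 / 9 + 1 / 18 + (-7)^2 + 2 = 935/18 = 51.94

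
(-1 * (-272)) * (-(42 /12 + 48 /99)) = -35768/33 = -1083.88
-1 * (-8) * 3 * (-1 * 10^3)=-24000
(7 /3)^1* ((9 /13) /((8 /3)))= 63/104 = 0.61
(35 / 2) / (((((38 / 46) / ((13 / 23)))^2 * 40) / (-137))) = -162071/5776 = -28.06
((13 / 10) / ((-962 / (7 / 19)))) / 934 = -7/13132040 = 0.00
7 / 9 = 0.78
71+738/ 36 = 183/2 = 91.50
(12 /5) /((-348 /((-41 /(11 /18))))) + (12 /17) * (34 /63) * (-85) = -1069102/33495 = -31.92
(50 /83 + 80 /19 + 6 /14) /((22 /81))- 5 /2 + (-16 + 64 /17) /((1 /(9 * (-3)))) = 716621830/2064293 = 347.15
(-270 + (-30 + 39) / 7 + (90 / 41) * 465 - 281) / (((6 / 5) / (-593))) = -200407315/861 = -232761.11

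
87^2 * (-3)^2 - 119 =68002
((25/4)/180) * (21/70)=1/96 = 0.01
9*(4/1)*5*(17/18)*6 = 1020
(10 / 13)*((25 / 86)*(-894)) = -111750/559 = -199.91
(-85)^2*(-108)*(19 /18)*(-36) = 29651400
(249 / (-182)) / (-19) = 249/3458 = 0.07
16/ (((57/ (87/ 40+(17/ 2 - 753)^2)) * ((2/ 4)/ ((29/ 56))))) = 642967613/3990 = 161144.77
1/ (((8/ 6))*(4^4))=3/1024 = 0.00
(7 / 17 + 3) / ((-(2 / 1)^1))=-1.71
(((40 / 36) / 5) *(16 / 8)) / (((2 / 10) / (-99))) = -220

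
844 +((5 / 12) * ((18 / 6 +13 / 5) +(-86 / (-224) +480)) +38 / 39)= 18301355/17472 = 1047.47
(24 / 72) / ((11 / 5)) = 5/33 = 0.15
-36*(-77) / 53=2772/53 = 52.30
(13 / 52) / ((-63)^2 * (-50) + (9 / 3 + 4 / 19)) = -19/15081956 = 0.00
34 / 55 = 0.62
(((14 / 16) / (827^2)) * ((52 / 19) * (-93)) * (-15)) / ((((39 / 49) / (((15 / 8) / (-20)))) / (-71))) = 33972435/831657664 = 0.04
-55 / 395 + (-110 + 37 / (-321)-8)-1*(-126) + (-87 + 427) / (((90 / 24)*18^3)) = 143476124/18486711 = 7.76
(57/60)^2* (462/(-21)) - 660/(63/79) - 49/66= -39187601/46200 = -848.22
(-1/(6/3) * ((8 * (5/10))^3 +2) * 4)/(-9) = 44/3 = 14.67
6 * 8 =48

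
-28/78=-14/39 = -0.36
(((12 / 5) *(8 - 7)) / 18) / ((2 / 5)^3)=25/12 = 2.08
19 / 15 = 1.27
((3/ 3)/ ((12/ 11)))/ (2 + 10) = 11/144 = 0.08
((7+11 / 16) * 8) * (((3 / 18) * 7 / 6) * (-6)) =-287/4 = -71.75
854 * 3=2562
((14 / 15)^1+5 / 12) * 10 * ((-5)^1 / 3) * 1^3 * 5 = -225/2 = -112.50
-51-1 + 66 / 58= -50.86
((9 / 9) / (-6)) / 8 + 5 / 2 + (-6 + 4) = 23/48 = 0.48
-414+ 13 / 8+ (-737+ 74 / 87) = -799373/696 = -1148.52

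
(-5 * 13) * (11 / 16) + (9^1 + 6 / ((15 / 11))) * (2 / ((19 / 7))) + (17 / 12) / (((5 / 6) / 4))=-42581/1520 = -28.01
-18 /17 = -1.06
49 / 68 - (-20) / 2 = 729/68 = 10.72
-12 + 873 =861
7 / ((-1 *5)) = -7/5 = -1.40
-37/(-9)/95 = 37/855 = 0.04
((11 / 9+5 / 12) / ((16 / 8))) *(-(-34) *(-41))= -41123/36 = -1142.31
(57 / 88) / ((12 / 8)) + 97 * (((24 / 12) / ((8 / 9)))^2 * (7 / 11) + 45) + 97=840387/176 = 4774.93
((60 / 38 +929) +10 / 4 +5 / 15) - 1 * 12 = 105041/114 = 921.41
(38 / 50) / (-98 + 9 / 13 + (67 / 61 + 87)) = -15067/182575 = -0.08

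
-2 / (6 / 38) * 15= -190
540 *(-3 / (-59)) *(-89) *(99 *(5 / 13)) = -71369100/767 = -93049.67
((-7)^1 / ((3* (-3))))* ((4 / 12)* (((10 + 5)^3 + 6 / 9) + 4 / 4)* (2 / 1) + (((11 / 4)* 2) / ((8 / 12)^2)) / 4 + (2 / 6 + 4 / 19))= 1753.69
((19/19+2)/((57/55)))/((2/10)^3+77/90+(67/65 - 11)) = -1608750/5060479 = -0.32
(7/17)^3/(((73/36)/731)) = 530964/21097 = 25.17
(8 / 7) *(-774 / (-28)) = 31.59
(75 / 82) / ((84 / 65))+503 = 503.71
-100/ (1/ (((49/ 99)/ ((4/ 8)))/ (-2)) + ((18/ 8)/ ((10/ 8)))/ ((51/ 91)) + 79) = -416500/333997 = -1.25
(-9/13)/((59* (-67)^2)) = -9/3443063 = 0.00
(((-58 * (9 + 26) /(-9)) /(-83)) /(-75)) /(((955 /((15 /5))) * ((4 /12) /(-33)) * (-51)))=4466/20212575 = 0.00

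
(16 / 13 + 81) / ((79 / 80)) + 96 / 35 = 86.01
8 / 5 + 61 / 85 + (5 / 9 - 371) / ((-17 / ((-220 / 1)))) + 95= -3592952/765 = -4696.67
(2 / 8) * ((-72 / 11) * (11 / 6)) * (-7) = 21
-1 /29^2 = -1/841 = 0.00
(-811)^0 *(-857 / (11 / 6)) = -467.45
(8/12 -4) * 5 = -50/3 = -16.67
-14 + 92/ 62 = -388/31 = -12.52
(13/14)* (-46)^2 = 13754/7 = 1964.86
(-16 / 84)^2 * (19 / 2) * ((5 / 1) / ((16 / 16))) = 1.72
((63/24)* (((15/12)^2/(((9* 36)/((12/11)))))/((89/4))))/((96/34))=2975/13533696 = 0.00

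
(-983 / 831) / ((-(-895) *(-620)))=983/461121900 = 0.00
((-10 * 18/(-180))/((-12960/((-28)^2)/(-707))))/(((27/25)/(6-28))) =-1905365/2187 = -871.22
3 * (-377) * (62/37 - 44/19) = 508950/703 = 723.97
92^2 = 8464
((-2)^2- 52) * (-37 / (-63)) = -592/21 = -28.19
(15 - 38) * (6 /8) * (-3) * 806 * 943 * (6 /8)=235998009/8 = 29499751.12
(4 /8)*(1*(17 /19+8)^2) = 28561/722 = 39.56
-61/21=-2.90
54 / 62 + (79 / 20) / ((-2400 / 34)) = 606367/744000 = 0.82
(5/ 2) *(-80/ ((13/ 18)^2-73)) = 64800/23483 = 2.76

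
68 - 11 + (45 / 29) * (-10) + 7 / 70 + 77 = 34389/290 = 118.58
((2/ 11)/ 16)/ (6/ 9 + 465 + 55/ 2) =3/130196 = 0.00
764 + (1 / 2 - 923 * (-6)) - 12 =12581/2 = 6290.50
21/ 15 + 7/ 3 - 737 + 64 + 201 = -7024/15 = -468.27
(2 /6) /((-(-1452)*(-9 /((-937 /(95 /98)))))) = 45913/1862190 = 0.02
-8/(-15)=8/15 = 0.53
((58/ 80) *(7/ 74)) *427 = 86681/2960 = 29.28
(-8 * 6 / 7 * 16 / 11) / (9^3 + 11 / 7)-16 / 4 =-112892/28127 = -4.01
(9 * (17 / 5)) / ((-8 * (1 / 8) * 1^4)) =-153/5 = -30.60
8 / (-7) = -8/7 = -1.14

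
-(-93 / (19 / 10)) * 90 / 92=20925/437 = 47.88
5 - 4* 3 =-7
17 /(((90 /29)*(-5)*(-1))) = 493/450 = 1.10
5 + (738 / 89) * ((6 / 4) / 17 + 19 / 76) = 23617/3026 = 7.80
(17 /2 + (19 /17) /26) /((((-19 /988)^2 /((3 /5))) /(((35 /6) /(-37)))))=-2185.16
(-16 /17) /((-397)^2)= -16/2679353 = 0.00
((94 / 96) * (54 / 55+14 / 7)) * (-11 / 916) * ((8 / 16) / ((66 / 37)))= -71299/7254720 = -0.01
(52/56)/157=13/2198 = 0.01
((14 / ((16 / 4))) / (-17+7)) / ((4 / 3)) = -21/80 = -0.26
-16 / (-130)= 8/65 = 0.12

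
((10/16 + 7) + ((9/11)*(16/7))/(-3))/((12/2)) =4313/3696 = 1.17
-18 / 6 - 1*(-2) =-1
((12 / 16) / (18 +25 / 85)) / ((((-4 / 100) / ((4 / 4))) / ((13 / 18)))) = -5525/7464 = -0.74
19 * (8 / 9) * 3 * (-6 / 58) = -152/29 = -5.24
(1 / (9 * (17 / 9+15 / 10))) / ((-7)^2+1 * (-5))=1/1342 = 0.00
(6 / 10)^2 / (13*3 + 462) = 3/4175 = 0.00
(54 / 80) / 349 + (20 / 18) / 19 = 144217/2387160 = 0.06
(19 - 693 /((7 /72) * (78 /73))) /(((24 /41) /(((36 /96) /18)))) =-3545557/14976 = -236.75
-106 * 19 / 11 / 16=-1007/88 = -11.44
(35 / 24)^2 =1225/576 = 2.13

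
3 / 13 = 0.23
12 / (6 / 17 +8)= 102/71 = 1.44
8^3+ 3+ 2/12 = 3091/6 = 515.17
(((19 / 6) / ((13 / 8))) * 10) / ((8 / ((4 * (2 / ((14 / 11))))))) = 4180/273 = 15.31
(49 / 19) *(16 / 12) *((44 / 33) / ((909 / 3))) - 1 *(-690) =35751754/51813 = 690.02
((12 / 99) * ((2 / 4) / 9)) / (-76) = -1/11286 = 0.00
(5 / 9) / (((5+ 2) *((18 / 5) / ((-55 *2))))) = -2.43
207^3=8869743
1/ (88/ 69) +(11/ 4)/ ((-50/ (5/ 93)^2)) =149165/190278 = 0.78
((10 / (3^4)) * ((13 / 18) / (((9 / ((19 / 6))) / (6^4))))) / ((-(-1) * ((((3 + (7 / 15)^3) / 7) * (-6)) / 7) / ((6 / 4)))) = -7564375/47106 = -160.58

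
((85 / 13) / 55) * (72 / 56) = 153/1001 = 0.15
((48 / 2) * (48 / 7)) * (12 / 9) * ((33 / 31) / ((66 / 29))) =22272/217 = 102.64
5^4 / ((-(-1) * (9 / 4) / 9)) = 2500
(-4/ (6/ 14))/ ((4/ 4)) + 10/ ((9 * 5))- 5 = -127/9 = -14.11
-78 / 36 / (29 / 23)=-299/174 = -1.72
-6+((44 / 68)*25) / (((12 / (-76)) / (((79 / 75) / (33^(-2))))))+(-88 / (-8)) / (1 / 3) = -1997372/17 = -117492.47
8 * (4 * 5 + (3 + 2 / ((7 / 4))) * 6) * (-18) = -45216/7 = -6459.43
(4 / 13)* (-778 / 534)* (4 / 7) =-6224/24297 = -0.26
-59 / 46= -1.28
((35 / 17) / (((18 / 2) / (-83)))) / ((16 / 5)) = -14525/2448 = -5.93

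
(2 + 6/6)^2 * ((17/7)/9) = 17/7 = 2.43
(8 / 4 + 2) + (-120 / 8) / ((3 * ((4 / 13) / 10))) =-317/2 = -158.50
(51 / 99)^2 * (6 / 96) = 0.02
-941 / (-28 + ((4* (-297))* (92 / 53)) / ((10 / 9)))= 0.50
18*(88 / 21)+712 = 5512/7 = 787.43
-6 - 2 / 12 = -37/6 = -6.17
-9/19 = -0.47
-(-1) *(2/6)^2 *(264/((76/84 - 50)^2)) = 12936/1062961 = 0.01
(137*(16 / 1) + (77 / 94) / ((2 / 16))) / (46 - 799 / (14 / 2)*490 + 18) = -17222/437617 = -0.04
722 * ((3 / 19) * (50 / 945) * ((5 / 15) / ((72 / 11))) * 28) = 2090/243 = 8.60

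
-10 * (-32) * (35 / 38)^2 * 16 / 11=1568000/3971 = 394.86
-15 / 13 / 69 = -5/299 = -0.02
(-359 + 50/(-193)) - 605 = -186102/193 = -964.26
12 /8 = 1.50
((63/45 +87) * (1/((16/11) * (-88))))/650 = -17/16000 = 0.00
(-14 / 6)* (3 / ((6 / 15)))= -35/2 = -17.50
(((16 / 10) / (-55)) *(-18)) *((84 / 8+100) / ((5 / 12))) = 190944/1375 = 138.87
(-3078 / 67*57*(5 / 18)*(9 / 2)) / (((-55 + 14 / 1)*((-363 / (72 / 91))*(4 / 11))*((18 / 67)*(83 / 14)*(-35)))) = 29241/3406403 = 0.01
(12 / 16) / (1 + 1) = 3/8 = 0.38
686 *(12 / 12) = 686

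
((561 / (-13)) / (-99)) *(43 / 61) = 731/2379 = 0.31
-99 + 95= -4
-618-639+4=-1253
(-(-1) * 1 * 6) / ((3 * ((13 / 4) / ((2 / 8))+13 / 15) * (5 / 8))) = 3/13 = 0.23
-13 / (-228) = 0.06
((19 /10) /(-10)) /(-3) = 19/300 = 0.06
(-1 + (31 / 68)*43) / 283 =1265/19244 = 0.07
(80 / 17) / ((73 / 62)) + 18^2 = 407044/1241 = 328.00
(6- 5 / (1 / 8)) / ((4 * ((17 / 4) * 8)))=-1/4 = -0.25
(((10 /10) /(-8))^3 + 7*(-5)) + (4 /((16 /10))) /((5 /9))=-15617/512 = -30.50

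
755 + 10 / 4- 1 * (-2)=1519/2 = 759.50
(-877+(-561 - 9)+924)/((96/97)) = -50731/96 = -528.45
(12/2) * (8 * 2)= 96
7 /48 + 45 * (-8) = -17273/48 = -359.85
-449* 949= -426101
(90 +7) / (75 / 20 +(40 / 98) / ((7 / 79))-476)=-133084/641607 = -0.21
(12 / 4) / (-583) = -3/583 = -0.01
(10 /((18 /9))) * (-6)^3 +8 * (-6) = -1128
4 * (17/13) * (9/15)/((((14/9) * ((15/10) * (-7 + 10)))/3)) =1.35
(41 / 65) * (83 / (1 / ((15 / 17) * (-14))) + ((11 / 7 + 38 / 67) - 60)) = -354075959/518245 = -683.22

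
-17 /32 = -0.53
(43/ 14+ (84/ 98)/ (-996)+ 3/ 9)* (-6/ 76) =-5933/22078 = -0.27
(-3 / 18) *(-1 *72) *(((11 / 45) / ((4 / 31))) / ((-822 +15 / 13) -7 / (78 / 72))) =-0.03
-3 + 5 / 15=-8/3 = -2.67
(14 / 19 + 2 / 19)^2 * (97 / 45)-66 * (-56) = 60066352/16245 = 3697.53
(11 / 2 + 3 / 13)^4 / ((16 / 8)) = 492884401/913952 = 539.29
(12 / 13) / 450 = 2/975 = 0.00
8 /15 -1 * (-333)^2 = -1663327/15 = -110888.47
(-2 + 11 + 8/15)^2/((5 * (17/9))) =20449/2125 = 9.62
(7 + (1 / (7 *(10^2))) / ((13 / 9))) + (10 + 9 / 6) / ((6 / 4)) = 400427/27300 = 14.67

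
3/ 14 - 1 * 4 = -53/14 = -3.79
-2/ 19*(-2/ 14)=2/133 = 0.02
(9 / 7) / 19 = 9/133 = 0.07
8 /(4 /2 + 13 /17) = 2.89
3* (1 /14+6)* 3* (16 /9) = 680/7 = 97.14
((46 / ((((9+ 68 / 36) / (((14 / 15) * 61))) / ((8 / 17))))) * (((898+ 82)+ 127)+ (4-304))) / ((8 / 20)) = 27173304/119 = 228347.09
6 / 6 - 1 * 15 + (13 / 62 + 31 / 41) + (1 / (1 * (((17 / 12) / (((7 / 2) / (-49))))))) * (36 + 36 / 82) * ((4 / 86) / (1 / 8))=-178433849/13007414 = -13.72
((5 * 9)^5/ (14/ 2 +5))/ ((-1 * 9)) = -6834375/4 = -1708593.75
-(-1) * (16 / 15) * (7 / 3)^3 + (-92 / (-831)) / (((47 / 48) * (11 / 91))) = 840181552/57999645 = 14.49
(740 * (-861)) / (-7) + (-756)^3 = -431990196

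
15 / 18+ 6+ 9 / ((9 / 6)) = 77/6 = 12.83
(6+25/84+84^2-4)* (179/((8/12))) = 106128563/56 = 1895152.91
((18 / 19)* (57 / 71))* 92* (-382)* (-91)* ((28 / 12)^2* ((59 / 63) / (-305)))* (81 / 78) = -914411736/21655 = -42226.36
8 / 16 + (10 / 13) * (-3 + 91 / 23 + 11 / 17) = 17623/10166 = 1.73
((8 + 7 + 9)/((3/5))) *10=400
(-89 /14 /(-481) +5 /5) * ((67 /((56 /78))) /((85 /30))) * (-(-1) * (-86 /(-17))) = 176913567/1047914 = 168.82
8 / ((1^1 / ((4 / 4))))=8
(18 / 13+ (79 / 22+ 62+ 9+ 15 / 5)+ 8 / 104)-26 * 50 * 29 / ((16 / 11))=-14780307/572 = -25839.70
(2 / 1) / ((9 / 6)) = 4/3 = 1.33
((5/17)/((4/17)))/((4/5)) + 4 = 5.56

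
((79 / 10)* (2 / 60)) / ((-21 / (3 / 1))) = -79/2100 = -0.04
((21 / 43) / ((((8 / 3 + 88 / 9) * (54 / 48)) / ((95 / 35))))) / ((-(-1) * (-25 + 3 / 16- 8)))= -152/52675 = 0.00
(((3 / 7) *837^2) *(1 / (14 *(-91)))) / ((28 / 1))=-2101707/249704 = -8.42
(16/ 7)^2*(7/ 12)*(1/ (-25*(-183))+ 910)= 266448064/96075 = 2773.33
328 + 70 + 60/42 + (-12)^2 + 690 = 8634/7 = 1233.43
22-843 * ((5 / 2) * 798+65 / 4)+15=-6781787/4 = -1695446.75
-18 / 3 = -6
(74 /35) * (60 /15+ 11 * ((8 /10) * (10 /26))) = 7104/455 = 15.61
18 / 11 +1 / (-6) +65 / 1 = 66.47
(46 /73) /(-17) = -46/1241 = -0.04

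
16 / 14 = 8/7 = 1.14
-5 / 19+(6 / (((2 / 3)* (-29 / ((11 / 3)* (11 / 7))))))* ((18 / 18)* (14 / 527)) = -90209/290377 = -0.31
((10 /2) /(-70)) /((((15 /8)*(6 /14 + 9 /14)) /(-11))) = 88/225 = 0.39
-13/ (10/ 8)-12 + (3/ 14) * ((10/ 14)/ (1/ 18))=-4813/245 = -19.64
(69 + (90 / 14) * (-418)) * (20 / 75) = -24436/35 = -698.17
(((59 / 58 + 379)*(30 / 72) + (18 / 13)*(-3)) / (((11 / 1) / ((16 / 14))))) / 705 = 155009/6821815 = 0.02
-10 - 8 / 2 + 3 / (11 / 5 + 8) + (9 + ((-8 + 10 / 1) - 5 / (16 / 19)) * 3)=-4493/272 = -16.52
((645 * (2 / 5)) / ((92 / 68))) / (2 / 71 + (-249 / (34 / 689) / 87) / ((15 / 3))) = -16.48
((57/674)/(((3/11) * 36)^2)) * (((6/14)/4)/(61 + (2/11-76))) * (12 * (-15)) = 126445/110740896 = 0.00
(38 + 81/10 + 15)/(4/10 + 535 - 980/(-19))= 11609/111526 = 0.10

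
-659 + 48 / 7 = -4565/7 = -652.14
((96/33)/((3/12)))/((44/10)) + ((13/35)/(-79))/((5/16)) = 4398832/1672825 = 2.63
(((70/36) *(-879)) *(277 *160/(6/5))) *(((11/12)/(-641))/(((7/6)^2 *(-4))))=-223192750/13461 = -16580.70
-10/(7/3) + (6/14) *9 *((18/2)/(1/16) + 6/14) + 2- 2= 27087/49 = 552.80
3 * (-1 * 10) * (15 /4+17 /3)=-565/2 = -282.50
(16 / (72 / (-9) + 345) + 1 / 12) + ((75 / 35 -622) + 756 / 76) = -327970835/537852 = -609.78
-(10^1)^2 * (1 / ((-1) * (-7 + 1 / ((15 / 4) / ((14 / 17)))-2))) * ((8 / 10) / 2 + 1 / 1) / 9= -11900/6717 = -1.77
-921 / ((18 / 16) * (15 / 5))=-2456/9 = -272.89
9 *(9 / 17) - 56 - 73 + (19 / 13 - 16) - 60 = -43929/221 = -198.77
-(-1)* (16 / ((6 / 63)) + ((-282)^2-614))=79078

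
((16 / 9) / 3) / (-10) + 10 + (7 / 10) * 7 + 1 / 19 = 76403/5130 = 14.89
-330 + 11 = -319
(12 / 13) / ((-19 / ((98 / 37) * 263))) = -309288/9139 = -33.84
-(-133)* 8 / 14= 76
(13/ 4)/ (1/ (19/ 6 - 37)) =-2639/24 = -109.96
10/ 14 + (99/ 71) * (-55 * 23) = -876290/497 = -1763.16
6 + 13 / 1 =19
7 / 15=0.47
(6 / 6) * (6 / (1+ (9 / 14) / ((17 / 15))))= 1428/373 = 3.83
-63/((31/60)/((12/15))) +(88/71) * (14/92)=-4928644/50623 = -97.36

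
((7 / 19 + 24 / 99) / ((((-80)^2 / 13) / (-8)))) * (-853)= 4247087/501600 = 8.47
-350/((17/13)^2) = -59150/289 = -204.67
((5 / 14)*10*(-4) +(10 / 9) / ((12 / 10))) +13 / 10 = -22793/1890 = -12.06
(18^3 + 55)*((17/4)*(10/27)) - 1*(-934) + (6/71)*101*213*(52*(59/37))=321572443/1998 = 160947.17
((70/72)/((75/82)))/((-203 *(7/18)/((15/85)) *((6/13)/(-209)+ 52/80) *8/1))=-111397/242957302 = 0.00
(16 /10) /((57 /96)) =256/95 = 2.69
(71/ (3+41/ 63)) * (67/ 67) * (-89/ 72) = -44233/1840 = -24.04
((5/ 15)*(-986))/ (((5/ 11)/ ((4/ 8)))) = -5423/15 = -361.53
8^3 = 512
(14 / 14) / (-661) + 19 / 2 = 12557/1322 = 9.50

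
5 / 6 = 0.83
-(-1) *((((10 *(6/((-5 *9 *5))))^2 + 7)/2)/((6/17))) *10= 27047/270 = 100.17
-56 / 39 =-1.44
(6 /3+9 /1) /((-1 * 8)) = -11/8 = -1.38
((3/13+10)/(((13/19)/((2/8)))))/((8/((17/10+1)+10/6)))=331037/162240 = 2.04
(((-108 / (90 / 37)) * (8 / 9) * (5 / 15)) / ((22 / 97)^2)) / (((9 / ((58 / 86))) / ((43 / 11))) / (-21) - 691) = 0.37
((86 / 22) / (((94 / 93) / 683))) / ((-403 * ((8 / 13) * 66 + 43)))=-88107/1123958 = -0.08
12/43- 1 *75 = -3213/43 = -74.72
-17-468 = -485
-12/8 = -3/2 = -1.50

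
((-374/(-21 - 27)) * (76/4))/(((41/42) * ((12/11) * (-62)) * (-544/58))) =466697/1952256 = 0.24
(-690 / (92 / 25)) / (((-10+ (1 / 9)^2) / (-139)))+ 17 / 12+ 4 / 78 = -329140489/126204 = -2608.00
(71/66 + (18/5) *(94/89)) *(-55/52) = -143267/27768 = -5.16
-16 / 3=-5.33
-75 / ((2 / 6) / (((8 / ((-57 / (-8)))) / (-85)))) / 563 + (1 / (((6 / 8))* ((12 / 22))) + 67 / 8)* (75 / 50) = 16.23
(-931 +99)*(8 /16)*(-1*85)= 35360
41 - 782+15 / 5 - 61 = -799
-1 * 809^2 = -654481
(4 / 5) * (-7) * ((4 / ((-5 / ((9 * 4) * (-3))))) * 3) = -36288/25 = -1451.52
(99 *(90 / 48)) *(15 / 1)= 22275/8 = 2784.38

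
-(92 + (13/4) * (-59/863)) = -316817/3452 = -91.78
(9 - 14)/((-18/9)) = 2.50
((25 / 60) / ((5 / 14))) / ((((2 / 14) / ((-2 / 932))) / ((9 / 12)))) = -49/3728 = -0.01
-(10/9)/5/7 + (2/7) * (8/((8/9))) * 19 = 3076/63 = 48.83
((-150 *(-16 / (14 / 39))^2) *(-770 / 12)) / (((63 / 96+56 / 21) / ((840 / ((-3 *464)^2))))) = 60840000/24389 = 2494.57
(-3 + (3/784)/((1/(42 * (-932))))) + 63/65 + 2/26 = -138083/910 = -151.74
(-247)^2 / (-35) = -61009/35 = -1743.11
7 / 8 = 0.88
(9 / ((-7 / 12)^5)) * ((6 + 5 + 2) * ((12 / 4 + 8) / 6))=-53374464/16807 = -3175.73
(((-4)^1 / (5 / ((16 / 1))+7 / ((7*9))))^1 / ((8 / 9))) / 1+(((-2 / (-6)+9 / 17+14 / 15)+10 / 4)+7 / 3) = -41413/10370 = -3.99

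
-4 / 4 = -1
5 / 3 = 1.67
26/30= 13/15 = 0.87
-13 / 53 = -0.25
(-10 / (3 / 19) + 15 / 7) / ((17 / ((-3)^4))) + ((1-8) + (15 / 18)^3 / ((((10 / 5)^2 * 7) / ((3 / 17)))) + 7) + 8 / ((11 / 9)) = -107444801/376992 = -285.01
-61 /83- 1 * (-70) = 5749/83 = 69.27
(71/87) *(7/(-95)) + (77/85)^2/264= -5448331/95543400 = -0.06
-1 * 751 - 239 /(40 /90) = -5155/4 = -1288.75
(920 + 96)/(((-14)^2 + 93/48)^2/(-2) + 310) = -520192/9871169 = -0.05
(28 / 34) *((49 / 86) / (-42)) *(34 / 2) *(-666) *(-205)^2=228573975/43 = 5315673.84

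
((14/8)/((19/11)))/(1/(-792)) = -15246/19 = -802.42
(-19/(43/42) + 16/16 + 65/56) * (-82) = 1618885/1204 = 1344.59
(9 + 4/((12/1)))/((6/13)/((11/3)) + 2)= 1001/228 = 4.39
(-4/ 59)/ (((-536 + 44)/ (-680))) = -680/7257 = -0.09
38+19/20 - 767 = -14561/20 = -728.05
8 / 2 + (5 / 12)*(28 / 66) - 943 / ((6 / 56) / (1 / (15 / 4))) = -257713/110 = -2342.85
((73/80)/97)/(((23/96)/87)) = 38106/11155 = 3.42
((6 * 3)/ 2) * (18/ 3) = 54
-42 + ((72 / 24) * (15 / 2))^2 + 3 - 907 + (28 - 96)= -2031/4 = -507.75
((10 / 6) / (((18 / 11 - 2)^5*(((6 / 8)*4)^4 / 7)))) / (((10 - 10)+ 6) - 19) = 1.74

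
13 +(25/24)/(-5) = 307/24 = 12.79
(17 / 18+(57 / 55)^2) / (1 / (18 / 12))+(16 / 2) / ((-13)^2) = 18864683/6134700 = 3.08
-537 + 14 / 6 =-1604/3 = -534.67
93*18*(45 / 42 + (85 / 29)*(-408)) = -406016145/203 = -2000079.53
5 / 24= 0.21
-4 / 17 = -0.24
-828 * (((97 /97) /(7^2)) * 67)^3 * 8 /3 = -664084704/117649 = -5644.63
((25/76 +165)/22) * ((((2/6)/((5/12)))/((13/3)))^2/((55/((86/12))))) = 324177/9713275 = 0.03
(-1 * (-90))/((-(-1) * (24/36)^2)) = 405/2 = 202.50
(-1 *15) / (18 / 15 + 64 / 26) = -975/238 = -4.10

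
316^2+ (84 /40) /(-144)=47930873/480 = 99855.99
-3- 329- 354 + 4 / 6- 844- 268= -5392/3 = -1797.33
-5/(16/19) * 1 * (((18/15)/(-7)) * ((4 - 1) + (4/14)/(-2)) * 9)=2565/98 = 26.17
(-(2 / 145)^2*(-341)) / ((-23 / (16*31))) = -676544/483575 = -1.40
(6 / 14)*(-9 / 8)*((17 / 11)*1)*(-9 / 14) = 4131/8624 = 0.48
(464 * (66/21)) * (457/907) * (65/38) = 151614320/120631 = 1256.84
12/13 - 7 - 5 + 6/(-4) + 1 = -301/26 = -11.58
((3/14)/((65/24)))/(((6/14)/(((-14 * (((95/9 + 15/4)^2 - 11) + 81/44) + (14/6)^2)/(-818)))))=19469513/31582980 = 0.62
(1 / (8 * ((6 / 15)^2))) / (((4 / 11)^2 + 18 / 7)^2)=0.11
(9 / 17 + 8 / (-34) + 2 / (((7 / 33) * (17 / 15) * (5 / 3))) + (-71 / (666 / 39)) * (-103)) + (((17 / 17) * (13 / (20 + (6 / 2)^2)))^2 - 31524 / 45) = -581158363/2178190 = -266.81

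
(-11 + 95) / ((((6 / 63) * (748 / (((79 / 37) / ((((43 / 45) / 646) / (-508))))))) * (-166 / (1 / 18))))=420332535/1452583 = 289.37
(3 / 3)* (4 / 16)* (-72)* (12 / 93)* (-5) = 360/31 = 11.61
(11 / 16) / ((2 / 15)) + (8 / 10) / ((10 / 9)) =4701/800 = 5.88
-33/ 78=-11/26 = -0.42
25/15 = 1.67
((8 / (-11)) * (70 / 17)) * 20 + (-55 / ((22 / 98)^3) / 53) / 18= -127532965/1962378 = -64.99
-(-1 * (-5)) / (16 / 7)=-35/16 = -2.19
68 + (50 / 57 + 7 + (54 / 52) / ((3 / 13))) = 80.38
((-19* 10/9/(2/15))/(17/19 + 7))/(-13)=361/234 = 1.54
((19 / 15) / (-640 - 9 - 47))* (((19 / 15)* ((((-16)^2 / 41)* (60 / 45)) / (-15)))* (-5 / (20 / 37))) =-427424/36115875 = -0.01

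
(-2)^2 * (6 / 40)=3/5 = 0.60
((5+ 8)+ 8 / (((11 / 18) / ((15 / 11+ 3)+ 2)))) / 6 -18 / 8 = 20039/1452 = 13.80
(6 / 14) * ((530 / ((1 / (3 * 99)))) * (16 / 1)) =7555680/7 = 1079382.86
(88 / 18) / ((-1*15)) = -44/135 = -0.33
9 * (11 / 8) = 99/8 = 12.38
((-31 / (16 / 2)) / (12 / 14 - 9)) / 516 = 217/235296 = 0.00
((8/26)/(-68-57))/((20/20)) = -4/1625 = 0.00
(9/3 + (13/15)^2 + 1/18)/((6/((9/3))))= 571/300 = 1.90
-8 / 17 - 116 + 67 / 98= -115.79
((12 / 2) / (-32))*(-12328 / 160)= 4623/320 = 14.45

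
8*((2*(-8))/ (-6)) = 64/3 = 21.33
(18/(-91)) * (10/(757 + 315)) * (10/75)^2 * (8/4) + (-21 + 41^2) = 50605098/30485 = 1660.00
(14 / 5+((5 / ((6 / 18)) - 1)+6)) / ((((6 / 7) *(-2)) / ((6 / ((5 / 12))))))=-4788/25 = -191.52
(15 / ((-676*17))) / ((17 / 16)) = -60/48841 = 0.00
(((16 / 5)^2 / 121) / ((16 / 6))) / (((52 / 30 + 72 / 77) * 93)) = 336/2627405 = 0.00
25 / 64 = 0.39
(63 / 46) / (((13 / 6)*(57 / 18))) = 1134/5681 = 0.20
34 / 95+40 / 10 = 414/95 = 4.36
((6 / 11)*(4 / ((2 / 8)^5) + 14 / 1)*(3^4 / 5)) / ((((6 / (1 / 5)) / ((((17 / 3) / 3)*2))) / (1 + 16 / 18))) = 475116/55 = 8638.47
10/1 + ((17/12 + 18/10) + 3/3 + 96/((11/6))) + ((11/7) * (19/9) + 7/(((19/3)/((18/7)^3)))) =163490219/1843380 = 88.69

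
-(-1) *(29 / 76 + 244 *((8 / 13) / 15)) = 154007/14820 = 10.39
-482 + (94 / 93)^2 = -4159982/8649 = -480.98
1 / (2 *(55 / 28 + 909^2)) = 14/23135923 = 0.00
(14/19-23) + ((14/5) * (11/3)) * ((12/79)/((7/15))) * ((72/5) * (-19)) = -936.57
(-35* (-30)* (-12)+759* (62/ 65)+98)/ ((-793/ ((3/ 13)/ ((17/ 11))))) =25263876/11391445 = 2.22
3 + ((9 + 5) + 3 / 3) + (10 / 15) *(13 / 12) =337/18 = 18.72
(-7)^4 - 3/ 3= 2400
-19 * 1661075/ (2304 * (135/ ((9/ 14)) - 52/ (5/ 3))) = -157802125/2059776 = -76.61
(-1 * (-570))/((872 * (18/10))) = 475/1308 = 0.36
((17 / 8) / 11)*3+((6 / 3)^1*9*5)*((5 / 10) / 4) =1041/88 = 11.83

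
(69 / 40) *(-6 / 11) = -207/220 = -0.94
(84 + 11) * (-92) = -8740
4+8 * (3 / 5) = 44/5 = 8.80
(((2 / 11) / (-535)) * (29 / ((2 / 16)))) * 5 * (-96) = 44544/1177 = 37.85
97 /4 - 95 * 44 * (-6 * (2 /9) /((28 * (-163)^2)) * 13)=54338413/2231796 = 24.35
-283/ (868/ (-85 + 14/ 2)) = 11037/434 = 25.43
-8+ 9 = 1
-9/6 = -3/2 = -1.50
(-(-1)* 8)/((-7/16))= -128/7 = -18.29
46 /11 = 4.18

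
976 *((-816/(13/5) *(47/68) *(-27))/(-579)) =-9872.81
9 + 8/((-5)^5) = 28117/3125 = 9.00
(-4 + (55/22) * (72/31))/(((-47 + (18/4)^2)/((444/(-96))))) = 1036/3317 = 0.31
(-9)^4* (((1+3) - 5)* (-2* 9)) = 118098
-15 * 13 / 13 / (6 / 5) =-25/2 = -12.50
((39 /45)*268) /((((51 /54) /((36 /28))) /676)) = 127179936/595 = 213747.79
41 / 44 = 0.93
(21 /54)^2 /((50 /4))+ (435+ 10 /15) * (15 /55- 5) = -91750861/44550 = -2059.50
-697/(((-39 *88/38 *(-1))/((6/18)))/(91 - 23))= -225131/1287 = -174.93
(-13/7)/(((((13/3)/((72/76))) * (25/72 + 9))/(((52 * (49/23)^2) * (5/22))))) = -173365920/74407553 = -2.33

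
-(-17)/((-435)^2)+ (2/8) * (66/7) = 6244663/2649150 = 2.36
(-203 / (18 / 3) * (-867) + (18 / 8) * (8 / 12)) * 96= 2816160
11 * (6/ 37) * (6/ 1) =396/37 = 10.70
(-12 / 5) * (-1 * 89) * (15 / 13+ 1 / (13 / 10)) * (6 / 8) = 308.08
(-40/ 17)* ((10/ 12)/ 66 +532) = -2106770/1683 = -1251.79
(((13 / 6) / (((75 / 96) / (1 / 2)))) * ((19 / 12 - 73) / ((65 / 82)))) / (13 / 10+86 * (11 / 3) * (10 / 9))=-843288/2373775 = -0.36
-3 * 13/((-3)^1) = 13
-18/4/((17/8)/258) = -9288/17 = -546.35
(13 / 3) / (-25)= -13/75 = -0.17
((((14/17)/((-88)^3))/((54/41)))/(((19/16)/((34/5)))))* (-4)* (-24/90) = -287/51210225 = 0.00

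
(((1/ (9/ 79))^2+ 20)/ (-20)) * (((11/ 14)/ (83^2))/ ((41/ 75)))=-61765/61008984 = 0.00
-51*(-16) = 816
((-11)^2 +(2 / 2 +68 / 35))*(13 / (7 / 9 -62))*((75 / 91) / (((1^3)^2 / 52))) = -30452760/26999 = -1127.92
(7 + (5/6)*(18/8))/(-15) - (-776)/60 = 1481/120 = 12.34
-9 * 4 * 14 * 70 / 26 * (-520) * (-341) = -240609600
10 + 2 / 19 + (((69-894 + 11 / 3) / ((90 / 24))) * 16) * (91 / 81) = -3926.89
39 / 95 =0.41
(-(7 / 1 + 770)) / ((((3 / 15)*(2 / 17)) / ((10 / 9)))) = -110075/3 = -36691.67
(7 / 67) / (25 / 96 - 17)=-672/107669 = -0.01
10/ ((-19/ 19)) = -10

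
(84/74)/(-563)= -42/20831 = 0.00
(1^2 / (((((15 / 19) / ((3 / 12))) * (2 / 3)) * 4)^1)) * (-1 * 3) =-57/160 = -0.36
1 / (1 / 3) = 3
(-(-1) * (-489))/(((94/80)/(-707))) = 13828920/47 = 294232.34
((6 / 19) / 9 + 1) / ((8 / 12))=59/38 = 1.55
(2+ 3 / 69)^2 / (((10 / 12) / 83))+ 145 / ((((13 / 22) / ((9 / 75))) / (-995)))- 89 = -996202669/34385 = -28972.01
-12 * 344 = -4128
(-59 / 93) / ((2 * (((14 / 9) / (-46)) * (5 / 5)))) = 4071/434 = 9.38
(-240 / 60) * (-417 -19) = 1744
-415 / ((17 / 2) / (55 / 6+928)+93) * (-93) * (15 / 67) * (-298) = -72339895/2613 = -27684.61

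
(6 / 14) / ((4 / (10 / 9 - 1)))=0.01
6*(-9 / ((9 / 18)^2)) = -216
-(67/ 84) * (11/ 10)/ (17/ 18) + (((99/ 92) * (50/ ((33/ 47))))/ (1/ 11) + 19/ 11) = 508045427/602140 = 843.73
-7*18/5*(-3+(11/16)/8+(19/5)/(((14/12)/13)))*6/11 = -4769307/8800 = -541.97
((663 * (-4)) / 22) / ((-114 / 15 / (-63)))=-208845/209 = -999.26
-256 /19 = -13.47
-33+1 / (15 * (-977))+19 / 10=-911543/29310 = -31.10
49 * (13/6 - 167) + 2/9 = -145379/18 = -8076.61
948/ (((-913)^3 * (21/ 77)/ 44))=-1264/6289657 = 0.00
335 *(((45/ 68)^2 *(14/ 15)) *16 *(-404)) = -255792600/289 = -885095.50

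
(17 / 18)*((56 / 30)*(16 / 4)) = 952/135 = 7.05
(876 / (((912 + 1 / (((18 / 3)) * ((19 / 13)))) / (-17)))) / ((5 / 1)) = -1697688/519905 = -3.27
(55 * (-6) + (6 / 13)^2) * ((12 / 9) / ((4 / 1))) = -18578/169 = -109.93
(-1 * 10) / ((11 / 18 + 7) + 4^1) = -180/209 = -0.86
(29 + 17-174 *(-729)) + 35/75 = 1903387/15 = 126892.47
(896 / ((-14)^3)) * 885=-14160/49 = -288.98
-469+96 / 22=-5111/11 = -464.64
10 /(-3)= -10/3 = -3.33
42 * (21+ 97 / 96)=14791/16 = 924.44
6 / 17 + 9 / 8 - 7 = -751/136 = -5.52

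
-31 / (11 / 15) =-465/11 = -42.27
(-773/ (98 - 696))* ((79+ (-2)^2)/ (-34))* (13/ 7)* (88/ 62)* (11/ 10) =-7763239/848470 = -9.15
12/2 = 6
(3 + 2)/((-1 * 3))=-5/3 = -1.67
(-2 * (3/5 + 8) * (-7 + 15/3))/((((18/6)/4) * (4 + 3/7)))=10.36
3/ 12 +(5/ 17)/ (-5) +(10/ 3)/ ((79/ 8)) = 8521/16116 = 0.53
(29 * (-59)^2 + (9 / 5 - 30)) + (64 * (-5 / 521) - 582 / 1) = 261380974/2605 = 100338.19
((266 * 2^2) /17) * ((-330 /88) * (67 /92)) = -133665/782 = -170.93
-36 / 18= -2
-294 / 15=-98/5 = -19.60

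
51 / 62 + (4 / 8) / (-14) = 683/868 = 0.79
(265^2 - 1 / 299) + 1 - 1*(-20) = 21003553/299 = 70246.00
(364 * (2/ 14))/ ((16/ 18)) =117/2 = 58.50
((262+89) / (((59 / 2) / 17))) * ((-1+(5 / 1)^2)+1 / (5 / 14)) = 1599156/295 = 5420.87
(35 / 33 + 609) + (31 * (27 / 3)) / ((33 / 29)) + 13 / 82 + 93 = 2566373/2706 = 948.40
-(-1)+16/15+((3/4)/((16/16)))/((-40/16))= 53/30 = 1.77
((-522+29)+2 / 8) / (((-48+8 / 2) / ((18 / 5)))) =17739/440 = 40.32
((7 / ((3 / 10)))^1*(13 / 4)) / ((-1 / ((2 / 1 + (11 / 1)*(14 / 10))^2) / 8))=-918372/5 = -183674.40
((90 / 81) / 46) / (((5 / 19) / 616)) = 11704/207 = 56.54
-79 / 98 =-0.81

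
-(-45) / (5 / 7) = 63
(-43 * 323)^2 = 192904321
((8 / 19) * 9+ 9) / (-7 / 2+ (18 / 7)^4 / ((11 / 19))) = 12835746/72280009 = 0.18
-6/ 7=-0.86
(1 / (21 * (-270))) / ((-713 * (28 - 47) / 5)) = -1/15362298 = 0.00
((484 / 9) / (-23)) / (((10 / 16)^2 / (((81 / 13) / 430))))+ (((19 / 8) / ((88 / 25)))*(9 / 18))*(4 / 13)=9655891/565708000 = 0.02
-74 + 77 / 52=-3771/52 = -72.52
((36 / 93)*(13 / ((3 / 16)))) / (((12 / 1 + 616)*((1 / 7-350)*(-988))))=28/226466377 = 0.00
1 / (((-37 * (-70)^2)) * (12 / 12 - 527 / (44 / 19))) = 11/451844925 = 0.00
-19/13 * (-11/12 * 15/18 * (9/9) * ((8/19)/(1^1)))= 0.47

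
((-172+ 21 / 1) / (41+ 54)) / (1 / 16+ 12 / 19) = -2416/1055 = -2.29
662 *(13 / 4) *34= 73151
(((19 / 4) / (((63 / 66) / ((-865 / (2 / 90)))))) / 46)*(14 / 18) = -903925/276 = -3275.09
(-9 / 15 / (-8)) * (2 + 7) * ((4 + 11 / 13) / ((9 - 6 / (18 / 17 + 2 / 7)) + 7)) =3402/11999 = 0.28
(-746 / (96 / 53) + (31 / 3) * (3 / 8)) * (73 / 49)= -607.81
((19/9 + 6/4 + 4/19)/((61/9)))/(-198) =-1307/458964 = 0.00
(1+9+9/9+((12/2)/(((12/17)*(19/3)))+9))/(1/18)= 7299/19 = 384.16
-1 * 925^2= -855625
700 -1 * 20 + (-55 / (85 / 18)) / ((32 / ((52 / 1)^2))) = -5171/17 = -304.18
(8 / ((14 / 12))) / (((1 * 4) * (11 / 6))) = 72/77 = 0.94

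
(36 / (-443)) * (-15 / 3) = 180/443 = 0.41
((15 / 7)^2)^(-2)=2401/50625 = 0.05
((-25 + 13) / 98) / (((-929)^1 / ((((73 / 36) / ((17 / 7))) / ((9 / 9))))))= 73/663306 = 0.00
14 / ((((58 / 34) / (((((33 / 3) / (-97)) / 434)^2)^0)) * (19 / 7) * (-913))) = -1666/503063 = 0.00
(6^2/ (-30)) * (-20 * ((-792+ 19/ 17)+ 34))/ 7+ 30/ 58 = -8953647/3451 = -2594.51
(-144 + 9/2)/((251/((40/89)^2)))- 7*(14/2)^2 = -682165853/1988171 = -343.11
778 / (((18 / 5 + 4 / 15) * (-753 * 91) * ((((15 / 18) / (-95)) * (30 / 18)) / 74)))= 9844812/662389 = 14.86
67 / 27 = 2.48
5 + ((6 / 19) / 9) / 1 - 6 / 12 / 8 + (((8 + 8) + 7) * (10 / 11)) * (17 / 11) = 4114655/110352 = 37.29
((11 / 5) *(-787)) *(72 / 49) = -623304/245 = -2544.10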